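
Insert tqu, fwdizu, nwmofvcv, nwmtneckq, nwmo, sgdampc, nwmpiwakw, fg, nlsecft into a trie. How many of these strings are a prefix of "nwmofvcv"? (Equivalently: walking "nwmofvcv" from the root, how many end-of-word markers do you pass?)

Traverse "nwmofvcv" character by character; count nodes along the way that are marked as word ends.
Prefixes of the query that are stored words: "nwmo", "nwmofvcv"
Count: 2

2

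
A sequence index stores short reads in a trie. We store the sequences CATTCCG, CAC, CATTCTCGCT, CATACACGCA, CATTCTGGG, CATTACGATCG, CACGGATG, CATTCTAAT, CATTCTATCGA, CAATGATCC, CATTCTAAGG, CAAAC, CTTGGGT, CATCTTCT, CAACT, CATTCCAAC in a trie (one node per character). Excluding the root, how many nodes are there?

69

For each word, the new-node count is its length minus the longest prefix already in the trie:
  "CATTCCG" → 7 new (C, A, T, T, C, C, G)
  "CAC" → prefix "CA" already present; 1 new (C)
  "CATTCTCGCT" → prefix "CATTC" already present; 5 new (T, C, G, C, T)
  "CATACACGCA" → prefix "CAT" already present; 7 new (A, C, A, C, G, C, A)
  "CATTCTGGG" → prefix "CATTCT" already present; 3 new (G, G, G)
  "CATTACGATCG" → prefix "CATT" already present; 7 new (A, C, G, A, T, C, G)
  "CACGGATG" → prefix "CAC" already present; 5 new (G, G, A, T, G)
  "CATTCTAAT" → prefix "CATTCT" already present; 3 new (A, A, T)
  "CATTCTATCGA" → prefix "CATTCTA" already present; 4 new (T, C, G, A)
  "CAATGATCC" → prefix "CA" already present; 7 new (A, T, G, A, T, C, C)
  "CATTCTAAGG" → prefix "CATTCTAA" already present; 2 new (G, G)
  "CAAAC" → prefix "CAA" already present; 2 new (A, C)
  "CTTGGGT" → prefix "C" already present; 6 new (T, T, G, G, G, T)
  "CATCTTCT" → prefix "CAT" already present; 5 new (C, T, T, C, T)
  "CAACT" → prefix "CAA" already present; 2 new (C, T)
  "CATTCCAAC" → prefix "CATTCC" already present; 3 new (A, A, C)
Total nodes = 7 + 1 + 5 + 7 + 3 + 7 + 5 + 3 + 4 + 7 + 2 + 2 + 6 + 5 + 2 + 3 = 69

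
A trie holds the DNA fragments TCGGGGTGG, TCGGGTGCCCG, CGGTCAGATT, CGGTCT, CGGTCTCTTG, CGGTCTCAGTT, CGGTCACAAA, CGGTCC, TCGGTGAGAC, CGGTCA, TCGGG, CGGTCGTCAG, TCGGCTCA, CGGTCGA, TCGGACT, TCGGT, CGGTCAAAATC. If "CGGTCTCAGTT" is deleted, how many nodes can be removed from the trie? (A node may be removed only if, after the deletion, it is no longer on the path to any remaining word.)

4

A node on "CGGTCTCAGTT"'s path can go only if nothing else ends at it or branches off below it.
The suffix "AGTT" (4 nodes) is used only by "CGGTCTCAGTT"; the node for "CGGTCTC" still has the child "T", so pruning stops there.
Nodes removed: 4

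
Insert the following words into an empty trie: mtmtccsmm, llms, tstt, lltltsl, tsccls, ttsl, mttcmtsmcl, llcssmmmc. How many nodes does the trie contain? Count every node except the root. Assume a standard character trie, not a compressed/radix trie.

44

Trace insertions, counting only characters that open a new branch:
  "mtmtccsmm" → 9 new (m, t, m, t, c, c, s, m, m)
  "llms" → 4 new (l, l, m, s)
  "tstt" → 4 new (t, s, t, t)
  "lltltsl" → prefix "ll" already present; 5 new (t, l, t, s, l)
  "tsccls" → prefix "ts" already present; 4 new (c, c, l, s)
  "ttsl" → prefix "t" already present; 3 new (t, s, l)
  "mttcmtsmcl" → prefix "mt" already present; 8 new (t, c, m, t, s, m, c, l)
  "llcssmmmc" → prefix "ll" already present; 7 new (c, s, s, m, m, m, c)
Total nodes = 9 + 4 + 4 + 5 + 4 + 3 + 8 + 7 = 44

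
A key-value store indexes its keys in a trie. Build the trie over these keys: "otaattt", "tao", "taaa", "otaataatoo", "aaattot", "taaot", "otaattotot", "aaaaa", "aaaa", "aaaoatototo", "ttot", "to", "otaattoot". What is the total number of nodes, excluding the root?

Trace insertions, counting only characters that open a new branch:
  "otaattt" → 7 new (o, t, a, a, t, t, t)
  "tao" → 3 new (t, a, o)
  "taaa" → prefix "ta" already present; 2 new (a, a)
  "otaataatoo" → prefix "otaat" already present; 5 new (a, a, t, o, o)
  "aaattot" → 7 new (a, a, a, t, t, o, t)
  "taaot" → prefix "taa" already present; 2 new (o, t)
  "otaattotot" → prefix "otaatt" already present; 4 new (o, t, o, t)
  "aaaaa" → prefix "aaa" already present; 2 new (a, a)
  "aaaa" → prefix "aaaa" already present; 0 new (none)
  "aaaoatototo" → prefix "aaa" already present; 8 new (o, a, t, o, t, o, t, o)
  "ttot" → prefix "t" already present; 3 new (t, o, t)
  "to" → prefix "t" already present; 1 new (o)
  "otaattoot" → prefix "otaatto" already present; 2 new (o, t)
Total nodes = 7 + 3 + 2 + 5 + 7 + 2 + 4 + 2 + 0 + 8 + 3 + 1 + 2 = 46

46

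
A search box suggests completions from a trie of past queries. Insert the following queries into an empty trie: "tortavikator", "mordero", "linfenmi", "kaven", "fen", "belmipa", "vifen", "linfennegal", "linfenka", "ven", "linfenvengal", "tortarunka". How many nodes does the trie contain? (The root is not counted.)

Trace insertions, counting only characters that open a new branch:
  "tortavikator" → 12 new (t, o, r, t, a, v, i, k, a, t, o, r)
  "mordero" → 7 new (m, o, r, d, e, r, o)
  "linfenmi" → 8 new (l, i, n, f, e, n, m, i)
  "kaven" → 5 new (k, a, v, e, n)
  "fen" → 3 new (f, e, n)
  "belmipa" → 7 new (b, e, l, m, i, p, a)
  "vifen" → 5 new (v, i, f, e, n)
  "linfennegal" → prefix "linfen" already present; 5 new (n, e, g, a, l)
  "linfenka" → prefix "linfen" already present; 2 new (k, a)
  "ven" → prefix "v" already present; 2 new (e, n)
  "linfenvengal" → prefix "linfen" already present; 6 new (v, e, n, g, a, l)
  "tortarunka" → prefix "torta" already present; 5 new (r, u, n, k, a)
Total nodes = 12 + 7 + 8 + 5 + 3 + 7 + 5 + 5 + 2 + 2 + 6 + 5 = 67

67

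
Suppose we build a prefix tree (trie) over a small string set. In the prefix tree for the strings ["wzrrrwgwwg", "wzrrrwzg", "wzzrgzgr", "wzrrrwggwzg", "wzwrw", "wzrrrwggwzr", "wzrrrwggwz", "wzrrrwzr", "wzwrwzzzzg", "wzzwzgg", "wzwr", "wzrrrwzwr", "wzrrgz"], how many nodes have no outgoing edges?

10

A leaf is a node with no children — equivalently, the end of a word that is not a proper prefix of any other stored word.
Those words: "wzrrgz", "wzrrrwggwzg", "wzrrrwggwzr", "wzrrrwgwwg", "wzrrrwzg", "wzrrrwzr", "wzrrrwzwr", "wzwrwzzzzg", "wzzrgzgr", "wzzwzgg"
Leaf count: 10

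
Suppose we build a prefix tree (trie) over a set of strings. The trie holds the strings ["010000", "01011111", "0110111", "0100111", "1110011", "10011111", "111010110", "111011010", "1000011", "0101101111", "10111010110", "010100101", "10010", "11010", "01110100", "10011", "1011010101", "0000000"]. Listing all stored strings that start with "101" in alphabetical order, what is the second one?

10111010110

Words with prefix "101", in lexicographic order: "1011010101", "10111010110"
Position 2: 10111010110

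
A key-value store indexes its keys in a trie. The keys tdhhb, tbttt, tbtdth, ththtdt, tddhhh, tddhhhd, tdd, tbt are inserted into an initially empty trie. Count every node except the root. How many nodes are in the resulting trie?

Insert word by word; a character creates a node only if that edge doesn't already exist:
  "tdhhb" → 5 new (t, d, h, h, b)
  "tbttt" → prefix "t" already present; 4 new (b, t, t, t)
  "tbtdth" → prefix "tbt" already present; 3 new (d, t, h)
  "ththtdt" → prefix "t" already present; 6 new (h, t, h, t, d, t)
  "tddhhh" → prefix "td" already present; 4 new (d, h, h, h)
  "tddhhhd" → prefix "tddhhh" already present; 1 new (d)
  "tdd" → prefix "tdd" already present; 0 new (none)
  "tbt" → prefix "tbt" already present; 0 new (none)
Total nodes = 5 + 4 + 3 + 6 + 4 + 1 + 0 + 0 = 23

23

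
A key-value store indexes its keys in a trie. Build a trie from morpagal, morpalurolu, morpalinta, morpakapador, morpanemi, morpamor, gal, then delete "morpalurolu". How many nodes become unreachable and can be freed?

Walk "morpalurolu" from the leaf back toward the root, removing each node that no remaining word uses.
The suffix "urolu" (5 nodes) is used only by "morpalurolu"; the node for "morpal" still has the child "i", so pruning stops there.
Nodes removed: 5

5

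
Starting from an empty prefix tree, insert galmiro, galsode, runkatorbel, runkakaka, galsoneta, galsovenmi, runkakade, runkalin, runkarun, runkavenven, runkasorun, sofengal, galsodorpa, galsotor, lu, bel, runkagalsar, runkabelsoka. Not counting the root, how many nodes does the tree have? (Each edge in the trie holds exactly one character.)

Count nodes per top-level branch (shared prefixes stored once):
  'b'-branch (bel): 3 nodes
  'g'-branch (galmiro, galsode, galsodorpa, galsoneta, galsotor, galsovenmi): 27 nodes
  'l'-branch (lu): 2 nodes
  'r'-branch (runkabelsoka, runkagalsar, runkakade, runkakaka, runkalin, runkarun, runkasorun, runkatorbel, runkavenven): 47 nodes
  's'-branch (sofengal): 8 nodes
Sum: 87

87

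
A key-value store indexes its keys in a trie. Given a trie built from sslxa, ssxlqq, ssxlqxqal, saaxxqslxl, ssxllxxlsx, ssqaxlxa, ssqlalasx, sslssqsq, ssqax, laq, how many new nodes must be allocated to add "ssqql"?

The longest prefix of "ssqql" already in the trie is "ssq" (length 3).
Each of the 2 remaining characters creates one node.

2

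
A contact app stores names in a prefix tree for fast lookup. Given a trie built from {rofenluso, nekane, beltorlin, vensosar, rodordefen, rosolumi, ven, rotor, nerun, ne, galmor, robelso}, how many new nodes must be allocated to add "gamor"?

3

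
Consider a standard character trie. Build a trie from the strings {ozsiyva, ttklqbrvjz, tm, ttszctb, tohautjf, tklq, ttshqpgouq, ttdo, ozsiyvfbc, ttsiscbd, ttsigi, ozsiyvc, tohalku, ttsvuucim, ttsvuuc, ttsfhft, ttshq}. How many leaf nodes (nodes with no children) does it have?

A leaf is a node with no children — equivalently, the end of a word that is not a proper prefix of any other stored word.
Those words: "ozsiyva", "ozsiyvc", "ozsiyvfbc", "tklq", "tm", "tohalku", "tohautjf", "ttdo", "ttklqbrvjz", "ttsfhft", "ttshqpgouq", "ttsigi", "ttsiscbd", "ttsvuucim", "ttszctb"
Leaf count: 15

15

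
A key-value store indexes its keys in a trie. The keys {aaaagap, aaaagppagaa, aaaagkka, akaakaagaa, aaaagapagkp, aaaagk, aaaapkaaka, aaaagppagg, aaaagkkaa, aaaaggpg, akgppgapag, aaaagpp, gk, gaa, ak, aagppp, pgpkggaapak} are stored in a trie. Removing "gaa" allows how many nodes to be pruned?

A node on "gaa"'s path can go only if nothing else ends at it or branches off below it.
The suffix "aa" (2 nodes) is used only by "gaa"; the node for "g" still has the child "k", so pruning stops there.
Nodes removed: 2

2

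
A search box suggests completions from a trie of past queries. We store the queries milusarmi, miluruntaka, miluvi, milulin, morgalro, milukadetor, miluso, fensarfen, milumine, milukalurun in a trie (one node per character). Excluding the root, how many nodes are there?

54

Count nodes per top-level branch (shared prefixes stored once):
  'f'-branch (fensarfen): 9 nodes
  'm'-branch (milukadetor, milukalurun, milulin, milumine, miluruntaka, milusarmi, miluso, miluvi, morgalro): 45 nodes
Sum: 54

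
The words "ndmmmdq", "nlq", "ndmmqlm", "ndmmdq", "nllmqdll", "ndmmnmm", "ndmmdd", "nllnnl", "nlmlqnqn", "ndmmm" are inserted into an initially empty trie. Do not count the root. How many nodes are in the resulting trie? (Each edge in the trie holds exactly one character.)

33

Trie structure (* marks end of a word):
(root)
└─ n
   ├─ d
   │  └─ m
   │     └─ m
   │        ├─ d
   │        │  ├─ d *
   │        │  └─ q *
   │        ├─ m *
   │        │  └─ d
   │        │     └─ q *
   │        ├─ n
   │        │  └─ m
   │        │     └─ m *
   │        └─ q
   │           └─ l
   │              └─ m *
   └─ l
      ├─ l
      │  ├─ m
      │  │  └─ q
      │  │     └─ d
      │  │        └─ l
      │  │           └─ l *
      │  └─ n
      │     └─ n
      │        └─ l *
      ├─ m
      │  └─ l
      │     └─ q
      │        └─ n
      │           └─ q
      │              └─ n *
      └─ q *
Counting every labelled node above: 33.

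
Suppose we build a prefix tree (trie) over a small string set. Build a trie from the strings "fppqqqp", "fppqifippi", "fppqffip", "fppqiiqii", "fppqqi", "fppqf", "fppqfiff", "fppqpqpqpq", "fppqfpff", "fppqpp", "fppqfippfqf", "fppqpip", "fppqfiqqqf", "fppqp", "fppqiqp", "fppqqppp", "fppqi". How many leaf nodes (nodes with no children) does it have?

Leaves are exactly the stored words that no other stored word extends.
Those words: "fppqffip", "fppqfiff", "fppqfippfqf", "fppqfiqqqf", "fppqfpff", "fppqifippi", "fppqiiqii", "fppqiqp", "fppqpip", "fppqpp", "fppqpqpqpq", "fppqqi", "fppqqppp", "fppqqqp"
Leaf count: 14

14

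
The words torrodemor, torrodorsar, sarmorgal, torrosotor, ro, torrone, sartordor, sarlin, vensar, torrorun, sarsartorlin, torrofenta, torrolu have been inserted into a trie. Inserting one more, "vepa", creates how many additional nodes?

2

"ve" is already a path in the trie; the remaining "pa" must be added.
New nodes needed: |"vepa"| − 2 = 4 − 2 = 2.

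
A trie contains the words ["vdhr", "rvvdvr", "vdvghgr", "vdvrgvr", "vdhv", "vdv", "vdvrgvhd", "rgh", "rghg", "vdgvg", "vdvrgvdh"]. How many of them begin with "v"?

8

Walk to "v"; the words in its subtree are exactly those with that prefix.
Words under "v": vdgvg, vdhr, vdhv, vdv, vdvghgr, vdvrgvdh, vdvrgvhd, vdvrgvr
Count: 8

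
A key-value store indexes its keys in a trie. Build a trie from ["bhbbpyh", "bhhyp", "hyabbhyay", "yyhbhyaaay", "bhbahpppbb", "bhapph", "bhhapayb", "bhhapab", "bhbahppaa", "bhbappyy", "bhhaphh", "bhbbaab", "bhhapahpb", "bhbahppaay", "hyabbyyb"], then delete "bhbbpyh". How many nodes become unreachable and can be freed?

3

Walk "bhbbpyh" from the leaf back toward the root, removing each node that no remaining word uses.
The suffix "pyh" (3 nodes) is used only by "bhbbpyh"; the node for "bhbb" still has the child "a", so pruning stops there.
Nodes removed: 3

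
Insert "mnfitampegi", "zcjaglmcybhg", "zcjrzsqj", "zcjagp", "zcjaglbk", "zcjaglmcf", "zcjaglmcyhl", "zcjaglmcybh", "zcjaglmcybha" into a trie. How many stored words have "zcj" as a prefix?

Walk to "zcj"; the words in its subtree are exactly those with that prefix.
Words under "zcj": zcjaglbk, zcjaglmcf, zcjaglmcybh, zcjaglmcybha, zcjaglmcybhg, zcjaglmcyhl, zcjagp, zcjrzsqj
Count: 8

8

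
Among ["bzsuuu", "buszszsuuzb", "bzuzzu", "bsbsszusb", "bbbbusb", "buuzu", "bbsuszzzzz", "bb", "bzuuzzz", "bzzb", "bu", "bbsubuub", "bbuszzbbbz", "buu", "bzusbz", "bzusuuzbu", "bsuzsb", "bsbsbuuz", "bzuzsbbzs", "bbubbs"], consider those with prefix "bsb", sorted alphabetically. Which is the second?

DFS of the "bsb" subtree visits, in order: "bsbsbuuz", "bsbsszusb"
The 2nd is bsbsszusb.

bsbsszusb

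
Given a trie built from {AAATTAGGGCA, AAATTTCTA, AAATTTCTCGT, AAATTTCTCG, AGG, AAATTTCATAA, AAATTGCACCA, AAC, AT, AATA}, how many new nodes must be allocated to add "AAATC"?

The longest prefix of "AAATC" already in the trie is "AAAT" (length 4).
Each of the 1 remaining characters creates one node.

1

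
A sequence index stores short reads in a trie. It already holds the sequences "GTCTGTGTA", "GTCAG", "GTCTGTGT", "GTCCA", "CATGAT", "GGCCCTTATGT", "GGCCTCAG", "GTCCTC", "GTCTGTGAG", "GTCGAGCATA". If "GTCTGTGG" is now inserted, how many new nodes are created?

1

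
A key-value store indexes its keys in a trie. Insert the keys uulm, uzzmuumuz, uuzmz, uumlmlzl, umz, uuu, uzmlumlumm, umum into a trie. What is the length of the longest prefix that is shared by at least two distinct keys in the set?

Equivalently: take the maximum, over all pairs, of their longest common prefix length.
e.g. "umum" and "umz" share the prefix "um" of length 2; no pair shares a longer one.
Longest shared-prefix length: 2

2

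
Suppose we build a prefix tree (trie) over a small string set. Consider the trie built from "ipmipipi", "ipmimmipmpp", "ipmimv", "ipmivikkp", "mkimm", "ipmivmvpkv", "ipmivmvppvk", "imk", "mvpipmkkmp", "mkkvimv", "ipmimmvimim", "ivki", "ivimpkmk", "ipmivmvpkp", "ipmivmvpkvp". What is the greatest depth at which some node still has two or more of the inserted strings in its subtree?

Equivalently: take the maximum, over all pairs, of their longest common prefix length.
e.g. "ipmivmvpkv" and "ipmivmvpkvp" share the prefix "ipmivmvpkv" of length 10; no pair shares a longer one.
Longest shared-prefix length: 10

10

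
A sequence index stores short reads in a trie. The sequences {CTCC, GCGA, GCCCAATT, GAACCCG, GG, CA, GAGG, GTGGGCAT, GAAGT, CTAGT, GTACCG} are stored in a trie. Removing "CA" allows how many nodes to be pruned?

After clearing the end-marker at "CA", prune upward until reaching a node still needed by another word.
The suffix "A" (1 node) is used only by "CA"; the node for "C" still has the child "T", so pruning stops there.
Nodes removed: 1

1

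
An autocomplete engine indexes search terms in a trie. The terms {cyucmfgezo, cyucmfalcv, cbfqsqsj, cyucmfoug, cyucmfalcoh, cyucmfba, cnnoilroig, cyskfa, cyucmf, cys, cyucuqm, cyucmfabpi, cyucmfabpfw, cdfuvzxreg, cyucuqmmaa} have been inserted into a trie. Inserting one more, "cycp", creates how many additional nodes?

2

"cy" is already a path in the trie; the remaining "cp" must be added.
Each of the 2 remaining characters creates one node.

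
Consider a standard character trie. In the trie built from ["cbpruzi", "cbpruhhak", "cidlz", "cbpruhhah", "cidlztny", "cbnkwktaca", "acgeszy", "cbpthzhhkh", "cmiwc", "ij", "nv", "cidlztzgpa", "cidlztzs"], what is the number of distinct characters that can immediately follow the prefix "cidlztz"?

Walk "cidlztz" from the root, arriving at one node.
Distinct next characters after "cidlztz": g, s.
That node has 2 child edges.

2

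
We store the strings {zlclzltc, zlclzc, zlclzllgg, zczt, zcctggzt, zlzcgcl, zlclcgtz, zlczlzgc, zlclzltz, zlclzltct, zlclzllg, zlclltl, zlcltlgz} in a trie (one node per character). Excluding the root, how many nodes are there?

44

Count nodes per top-level branch (shared prefixes stored once):
  'z'-branch (zcctggzt, zczt, zlclcgtz, zlclltl, zlcltlgz, zlclzc, zlclzllg, zlclzllgg, zlclzltc, zlclzltct, zlclzltz, zlczlzgc, zlzcgcl): 44 nodes
Sum: 44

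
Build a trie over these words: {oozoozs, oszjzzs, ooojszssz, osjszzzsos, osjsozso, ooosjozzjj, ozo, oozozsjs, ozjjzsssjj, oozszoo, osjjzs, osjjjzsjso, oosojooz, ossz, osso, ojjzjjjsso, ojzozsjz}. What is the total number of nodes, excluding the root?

Count nodes per top-level branch (shared prefixes stored once):
  'o'-branch (ojjzjjjsso, ojzozsjz, ooojszssz, ooosjozzjj, oosojooz, oozoozs, oozozsjs, oozszoo, osjjjzsjso, osjjzs, osjsozso, osjszzzsos, osso, ossz, oszjzzs, ozjjzsssjj, ozo): 90 nodes
Sum: 90

90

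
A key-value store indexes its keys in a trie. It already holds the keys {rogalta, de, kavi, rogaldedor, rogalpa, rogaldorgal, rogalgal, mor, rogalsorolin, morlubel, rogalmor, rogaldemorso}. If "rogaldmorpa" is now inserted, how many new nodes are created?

"rogald" is already a path in the trie; the remaining "morpa" must be added.
New nodes needed: |"rogaldmorpa"| − 6 = 11 − 6 = 5.

5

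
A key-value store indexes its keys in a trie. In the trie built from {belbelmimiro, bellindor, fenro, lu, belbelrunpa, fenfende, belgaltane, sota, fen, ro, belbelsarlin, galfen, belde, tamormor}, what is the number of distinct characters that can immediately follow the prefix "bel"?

4

Walk "bel" from the root, arriving at one node.
Distinct next characters after "bel": b, d, g, l.
That node has 4 child edges.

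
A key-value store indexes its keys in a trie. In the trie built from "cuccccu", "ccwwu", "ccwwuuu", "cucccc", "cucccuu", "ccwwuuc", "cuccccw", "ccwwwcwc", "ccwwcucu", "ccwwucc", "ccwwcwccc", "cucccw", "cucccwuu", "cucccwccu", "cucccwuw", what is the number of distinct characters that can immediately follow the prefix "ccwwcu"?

Walk "ccwwcu" from the root, arriving at one node.
Characters that immediately follow "ccwwcu" among the stored strings: {c}.
That node has 1 child edge.

1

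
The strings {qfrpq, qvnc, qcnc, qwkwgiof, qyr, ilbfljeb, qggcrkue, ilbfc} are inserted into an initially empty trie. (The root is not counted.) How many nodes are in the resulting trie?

36

Trie structure (* marks end of a word):
(root)
├─ i
│  └─ l
│     └─ b
│        └─ f
│           ├─ c *
│           └─ l
│              └─ j
│                 └─ e
│                    └─ b *
└─ q
   ├─ c
   │  └─ n
   │     └─ c *
   ├─ f
   │  └─ r
   │     └─ p
   │        └─ q *
   ├─ g
   │  └─ g
   │     └─ c
   │        └─ r
   │           └─ k
   │              └─ u
   │                 └─ e *
   ├─ v
   │  └─ n
   │     └─ c *
   ├─ w
   │  └─ k
   │     └─ w
   │        └─ g
   │           └─ i
   │              └─ o
   │                 └─ f *
   └─ y
      └─ r *
Counting every labelled node above: 36.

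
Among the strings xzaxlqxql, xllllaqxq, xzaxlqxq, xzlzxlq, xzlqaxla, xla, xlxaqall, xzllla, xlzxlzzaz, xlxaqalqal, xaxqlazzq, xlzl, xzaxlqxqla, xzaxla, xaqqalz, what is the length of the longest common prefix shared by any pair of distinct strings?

The deepest shared node is where two words last agree before diverging.
"xzaxlqxql" and "xzaxlqxqla" agree on "xzaxlqxql" (9 characters) before diverging; nothing deeper is shared.
Longest shared-prefix length: 9

9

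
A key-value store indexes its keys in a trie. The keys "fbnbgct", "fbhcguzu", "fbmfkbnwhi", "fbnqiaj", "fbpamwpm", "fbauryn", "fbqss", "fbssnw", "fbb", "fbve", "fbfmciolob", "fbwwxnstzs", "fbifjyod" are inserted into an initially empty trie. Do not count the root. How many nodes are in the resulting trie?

68

Trace insertions, counting only characters that open a new branch:
  "fbnbgct" → 7 new (f, b, n, b, g, c, t)
  "fbhcguzu" → prefix "fb" already present; 6 new (h, c, g, u, z, u)
  "fbmfkbnwhi" → prefix "fb" already present; 8 new (m, f, k, b, n, w, h, i)
  "fbnqiaj" → prefix "fbn" already present; 4 new (q, i, a, j)
  "fbpamwpm" → prefix "fb" already present; 6 new (p, a, m, w, p, m)
  "fbauryn" → prefix "fb" already present; 5 new (a, u, r, y, n)
  "fbqss" → prefix "fb" already present; 3 new (q, s, s)
  "fbssnw" → prefix "fb" already present; 4 new (s, s, n, w)
  "fbb" → prefix "fb" already present; 1 new (b)
  "fbve" → prefix "fb" already present; 2 new (v, e)
  "fbfmciolob" → prefix "fb" already present; 8 new (f, m, c, i, o, l, o, b)
  "fbwwxnstzs" → prefix "fb" already present; 8 new (w, w, x, n, s, t, z, s)
  "fbifjyod" → prefix "fb" already present; 6 new (i, f, j, y, o, d)
Total nodes = 7 + 6 + 8 + 4 + 6 + 5 + 3 + 4 + 1 + 2 + 8 + 8 + 6 = 68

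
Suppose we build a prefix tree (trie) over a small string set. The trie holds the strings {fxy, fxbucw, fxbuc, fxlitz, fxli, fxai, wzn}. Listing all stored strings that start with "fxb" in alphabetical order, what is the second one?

Words with prefix "fxb", in lexicographic order: "fxbuc", "fxbucw"
Position 2: fxbucw

fxbucw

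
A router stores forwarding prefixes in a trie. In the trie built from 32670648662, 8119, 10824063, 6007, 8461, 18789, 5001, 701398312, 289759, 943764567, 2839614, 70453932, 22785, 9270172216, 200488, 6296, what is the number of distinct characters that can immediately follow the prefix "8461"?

0

Walk "8461" from the root, arriving at one node.
No stored string extends past "8461".
That node has 0 child edges.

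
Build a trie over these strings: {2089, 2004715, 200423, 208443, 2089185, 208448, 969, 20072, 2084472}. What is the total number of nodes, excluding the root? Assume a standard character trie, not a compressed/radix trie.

25

Count nodes per top-level branch (shared prefixes stored once):
  '2'-branch (200423, 2004715, 20072, 208443, 2084472, 208448, 2089, 2089185): 22 nodes
  '9'-branch (969): 3 nodes
Sum: 25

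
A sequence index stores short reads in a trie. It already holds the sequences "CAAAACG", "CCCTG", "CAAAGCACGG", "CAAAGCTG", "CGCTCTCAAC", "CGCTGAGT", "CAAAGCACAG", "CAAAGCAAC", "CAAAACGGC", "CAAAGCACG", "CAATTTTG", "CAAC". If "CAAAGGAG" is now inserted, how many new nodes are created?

Walking "CAAAGGAG" from the root, the first 5 characters ("CAAAG") follow existing edges; "G" is the first miss.
So 8 − 5 = 3 new nodes.

3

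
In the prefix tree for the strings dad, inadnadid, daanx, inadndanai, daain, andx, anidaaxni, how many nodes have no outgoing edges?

A leaf is a node with no children — equivalently, the end of a word that is not a proper prefix of any other stored word.
Those words: "andx", "anidaaxni", "daain", "daanx", "dad", "inadnadid", "inadndanai"
Leaf count: 7

7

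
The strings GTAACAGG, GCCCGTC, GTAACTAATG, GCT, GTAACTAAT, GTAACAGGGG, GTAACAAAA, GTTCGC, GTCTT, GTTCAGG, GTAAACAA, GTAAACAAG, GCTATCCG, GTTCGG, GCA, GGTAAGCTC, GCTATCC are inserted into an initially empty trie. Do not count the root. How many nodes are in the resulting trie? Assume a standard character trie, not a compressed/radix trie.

55

For each word, the new-node count is its length minus the longest prefix already in the trie:
  "GTAACAGG" → 8 new (G, T, A, A, C, A, G, G)
  "GCCCGTC" → prefix "G" already present; 6 new (C, C, C, G, T, C)
  "GTAACTAATG" → prefix "GTAAC" already present; 5 new (T, A, A, T, G)
  "GCT" → prefix "GC" already present; 1 new (T)
  "GTAACTAAT" → prefix "GTAACTAAT" already present; 0 new (none)
  "GTAACAGGGG" → prefix "GTAACAGG" already present; 2 new (G, G)
  "GTAACAAAA" → prefix "GTAACA" already present; 3 new (A, A, A)
  "GTTCGC" → prefix "GT" already present; 4 new (T, C, G, C)
  "GTCTT" → prefix "GT" already present; 3 new (C, T, T)
  "GTTCAGG" → prefix "GTTC" already present; 3 new (A, G, G)
  "GTAAACAA" → prefix "GTAA" already present; 4 new (A, C, A, A)
  "GTAAACAAG" → prefix "GTAAACAA" already present; 1 new (G)
  "GCTATCCG" → prefix "GCT" already present; 5 new (A, T, C, C, G)
  "GTTCGG" → prefix "GTTCG" already present; 1 new (G)
  "GCA" → prefix "GC" already present; 1 new (A)
  "GGTAAGCTC" → prefix "G" already present; 8 new (G, T, A, A, G, C, T, C)
  "GCTATCC" → prefix "GCTATCC" already present; 0 new (none)
Total nodes = 8 + 6 + 5 + 1 + 0 + 2 + 3 + 4 + 3 + 3 + 4 + 1 + 5 + 1 + 1 + 8 + 0 = 55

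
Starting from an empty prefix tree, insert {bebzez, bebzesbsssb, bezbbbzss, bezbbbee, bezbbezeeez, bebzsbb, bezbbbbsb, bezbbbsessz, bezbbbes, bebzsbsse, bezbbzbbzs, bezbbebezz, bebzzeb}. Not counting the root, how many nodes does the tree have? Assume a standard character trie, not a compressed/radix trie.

54

Trace insertions, counting only characters that open a new branch:
  "bebzez" → 6 new (b, e, b, z, e, z)
  "bebzesbsssb" → prefix "bebze" already present; 6 new (s, b, s, s, s, b)
  "bezbbbzss" → prefix "be" already present; 7 new (z, b, b, b, z, s, s)
  "bezbbbee" → prefix "bezbbb" already present; 2 new (e, e)
  "bezbbezeeez" → prefix "bezbb" already present; 6 new (e, z, e, e, e, z)
  "bebzsbb" → prefix "bebz" already present; 3 new (s, b, b)
  "bezbbbbsb" → prefix "bezbbb" already present; 3 new (b, s, b)
  "bezbbbsessz" → prefix "bezbbb" already present; 5 new (s, e, s, s, z)
  "bezbbbes" → prefix "bezbbbe" already present; 1 new (s)
  "bebzsbsse" → prefix "bebzsb" already present; 3 new (s, s, e)
  "bezbbzbbzs" → prefix "bezbb" already present; 5 new (z, b, b, z, s)
  "bezbbebezz" → prefix "bezbbe" already present; 4 new (b, e, z, z)
  "bebzzeb" → prefix "bebz" already present; 3 new (z, e, b)
Total nodes = 6 + 6 + 7 + 2 + 6 + 3 + 3 + 5 + 1 + 3 + 5 + 4 + 3 = 54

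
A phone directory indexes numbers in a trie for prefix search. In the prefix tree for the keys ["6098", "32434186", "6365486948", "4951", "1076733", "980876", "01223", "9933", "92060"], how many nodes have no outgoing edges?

Leaves are exactly the stored words that no other stored word extends.
Those words: "01223", "1076733", "32434186", "4951", "6098", "6365486948", "92060", "980876", "9933"
Leaf count: 9

9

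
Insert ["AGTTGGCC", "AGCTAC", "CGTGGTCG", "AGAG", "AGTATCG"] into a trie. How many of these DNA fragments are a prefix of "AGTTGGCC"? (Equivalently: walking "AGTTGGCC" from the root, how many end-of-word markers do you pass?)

Traverse "AGTTGGCC" character by character; count nodes along the way that are marked as word ends.
Prefixes of the query that are stored words: "AGTTGGCC"
Count: 1

1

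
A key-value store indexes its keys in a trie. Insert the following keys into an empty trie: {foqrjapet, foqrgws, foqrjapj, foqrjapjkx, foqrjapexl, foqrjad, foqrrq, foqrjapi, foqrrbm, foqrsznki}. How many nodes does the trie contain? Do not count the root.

28

Count nodes per top-level branch (shared prefixes stored once):
  'f'-branch (foqrgws, foqrjad, foqrjapet, foqrjapexl, foqrjapi, foqrjapj, foqrjapjkx, foqrrbm, foqrrq, foqrsznki): 28 nodes
Sum: 28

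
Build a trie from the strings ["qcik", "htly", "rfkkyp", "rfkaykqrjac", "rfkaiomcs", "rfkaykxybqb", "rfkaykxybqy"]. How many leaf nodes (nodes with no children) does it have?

7

A leaf is a node with no children — equivalently, the end of a word that is not a proper prefix of any other stored word.
Those words: "htly", "qcik", "rfkaiomcs", "rfkaykqrjac", "rfkaykxybqb", "rfkaykxybqy", "rfkkyp"
Leaf count: 7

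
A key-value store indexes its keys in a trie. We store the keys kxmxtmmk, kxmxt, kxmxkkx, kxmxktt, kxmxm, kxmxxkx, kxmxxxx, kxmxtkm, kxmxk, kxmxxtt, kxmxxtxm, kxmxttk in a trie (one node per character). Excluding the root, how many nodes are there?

27

For each word, the new-node count is its length minus the longest prefix already in the trie:
  "kxmxtmmk" → 8 new (k, x, m, x, t, m, m, k)
  "kxmxt" → prefix "kxmxt" already present; 0 new (none)
  "kxmxkkx" → prefix "kxmx" already present; 3 new (k, k, x)
  "kxmxktt" → prefix "kxmxk" already present; 2 new (t, t)
  "kxmxm" → prefix "kxmx" already present; 1 new (m)
  "kxmxxkx" → prefix "kxmx" already present; 3 new (x, k, x)
  "kxmxxxx" → prefix "kxmxx" already present; 2 new (x, x)
  "kxmxtkm" → prefix "kxmxt" already present; 2 new (k, m)
  "kxmxk" → prefix "kxmxk" already present; 0 new (none)
  "kxmxxtt" → prefix "kxmxx" already present; 2 new (t, t)
  "kxmxxtxm" → prefix "kxmxxt" already present; 2 new (x, m)
  "kxmxttk" → prefix "kxmxt" already present; 2 new (t, k)
Total nodes = 8 + 0 + 3 + 2 + 1 + 3 + 2 + 2 + 0 + 2 + 2 + 2 = 27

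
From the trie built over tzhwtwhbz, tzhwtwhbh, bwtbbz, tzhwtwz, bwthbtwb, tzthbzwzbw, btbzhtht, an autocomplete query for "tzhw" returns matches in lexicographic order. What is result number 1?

DFS of the "tzhw" subtree visits, in order: "tzhwtwhbh", "tzhwtwhbz", "tzhwtwz"
Position 1: tzhwtwhbh

tzhwtwhbh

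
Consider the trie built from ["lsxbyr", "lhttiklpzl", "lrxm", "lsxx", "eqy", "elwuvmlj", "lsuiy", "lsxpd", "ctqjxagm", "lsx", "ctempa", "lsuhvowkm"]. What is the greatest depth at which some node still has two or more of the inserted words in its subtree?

Look for the deepest trie node that still has at least two words in its subtree.
"lsuhvowkm" and "lsuiy" agree on "lsu" (3 characters) before diverging; nothing deeper is shared.
Longest shared-prefix length: 3

3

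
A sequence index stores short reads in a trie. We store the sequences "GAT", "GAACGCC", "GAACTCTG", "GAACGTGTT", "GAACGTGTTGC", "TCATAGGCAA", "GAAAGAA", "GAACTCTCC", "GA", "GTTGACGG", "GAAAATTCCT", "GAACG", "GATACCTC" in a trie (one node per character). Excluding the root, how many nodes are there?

52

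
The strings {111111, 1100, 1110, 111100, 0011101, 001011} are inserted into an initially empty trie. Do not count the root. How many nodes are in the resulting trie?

Count nodes per top-level branch (shared prefixes stored once):
  '0'-branch (001011, 0011101): 10 nodes
  '1'-branch (1100, 1110, 111100, 111111): 11 nodes
Sum: 21

21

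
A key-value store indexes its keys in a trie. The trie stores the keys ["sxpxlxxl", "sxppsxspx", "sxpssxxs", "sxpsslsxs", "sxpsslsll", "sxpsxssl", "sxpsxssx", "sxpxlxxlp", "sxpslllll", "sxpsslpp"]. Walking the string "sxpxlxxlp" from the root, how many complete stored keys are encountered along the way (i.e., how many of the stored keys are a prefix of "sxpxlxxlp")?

2

Check each prefix of "sxpxlxxlp" against the stored set — each match is an end-marker on the path.
Prefixes of the query that are stored words: "sxpxlxxl", "sxpxlxxlp"
Count: 2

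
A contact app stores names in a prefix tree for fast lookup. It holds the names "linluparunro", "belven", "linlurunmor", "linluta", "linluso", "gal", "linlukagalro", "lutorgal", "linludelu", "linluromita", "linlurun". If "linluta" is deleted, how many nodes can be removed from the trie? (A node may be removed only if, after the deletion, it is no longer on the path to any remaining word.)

A node on "linluta"'s path can go only if nothing else ends at it or branches off below it.
The suffix "ta" (2 nodes) is used only by "linluta"; the node for "linlu" still has the child "p", so pruning stops there.
Nodes removed: 2

2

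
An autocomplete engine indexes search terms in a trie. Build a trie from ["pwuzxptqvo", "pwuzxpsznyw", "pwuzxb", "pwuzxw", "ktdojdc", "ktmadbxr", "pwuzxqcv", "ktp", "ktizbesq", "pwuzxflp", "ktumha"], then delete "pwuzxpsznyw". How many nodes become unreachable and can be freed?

5

After clearing the end-marker at "pwuzxpsznyw", prune upward until reaching a node still needed by another word.
The suffix "sznyw" (5 nodes) is used only by "pwuzxpsznyw"; the node for "pwuzxp" still has the child "t", so pruning stops there.
Nodes removed: 5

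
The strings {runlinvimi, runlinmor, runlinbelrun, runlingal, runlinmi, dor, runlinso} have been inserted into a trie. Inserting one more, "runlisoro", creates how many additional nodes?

4

"runli" is already a path in the trie; the remaining "soro" must be added.
So 9 − 5 = 4 new nodes.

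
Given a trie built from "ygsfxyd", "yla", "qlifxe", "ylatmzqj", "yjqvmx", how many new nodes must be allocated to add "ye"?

Walking "ye" from the root, the first 1 characters ("y") follow existing edges; "e" is the first miss.
So 2 − 1 = 1 new nodes.

1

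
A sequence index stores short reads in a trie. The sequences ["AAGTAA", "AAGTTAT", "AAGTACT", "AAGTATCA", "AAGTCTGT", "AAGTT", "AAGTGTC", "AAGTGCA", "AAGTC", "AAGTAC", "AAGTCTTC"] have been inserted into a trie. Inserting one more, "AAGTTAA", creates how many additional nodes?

The longest prefix of "AAGTTAA" already in the trie is "AAGTTA" (length 6).
So 7 − 6 = 1 new nodes.

1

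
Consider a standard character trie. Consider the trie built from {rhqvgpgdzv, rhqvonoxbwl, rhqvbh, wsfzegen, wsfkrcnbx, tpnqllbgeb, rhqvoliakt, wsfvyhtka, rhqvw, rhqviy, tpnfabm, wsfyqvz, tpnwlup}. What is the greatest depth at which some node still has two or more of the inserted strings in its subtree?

5

The deepest shared node is where two words last agree before diverging.
"rhqvoliakt" and "rhqvonoxbwl" agree on "rhqvo" (5 characters) before diverging; nothing deeper is shared.
Longest shared-prefix length: 5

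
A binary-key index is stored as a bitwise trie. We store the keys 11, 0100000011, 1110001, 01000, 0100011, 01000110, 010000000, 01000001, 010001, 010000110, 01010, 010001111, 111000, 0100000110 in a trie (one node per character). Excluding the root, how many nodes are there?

31

Trace insertions, counting only characters that open a new branch:
  "11" → 2 new (1, 1)
  "0100000011" → 10 new (0, 1, 0, 0, 0, 0, 0, 0, 1, 1)
  "1110001" → prefix "11" already present; 5 new (1, 0, 0, 0, 1)
  "01000" → prefix "01000" already present; 0 new (none)
  "0100011" → prefix "01000" already present; 2 new (1, 1)
  "01000110" → prefix "0100011" already present; 1 new (0)
  "010000000" → prefix "01000000" already present; 1 new (0)
  "01000001" → prefix "0100000" already present; 1 new (1)
  "010001" → prefix "010001" already present; 0 new (none)
  "010000110" → prefix "010000" already present; 3 new (1, 1, 0)
  "01010" → prefix "010" already present; 2 new (1, 0)
  "010001111" → prefix "0100011" already present; 2 new (1, 1)
  "111000" → prefix "111000" already present; 0 new (none)
  "0100000110" → prefix "01000001" already present; 2 new (1, 0)
Total nodes = 2 + 10 + 5 + 0 + 2 + 1 + 1 + 1 + 0 + 3 + 2 + 2 + 0 + 2 = 31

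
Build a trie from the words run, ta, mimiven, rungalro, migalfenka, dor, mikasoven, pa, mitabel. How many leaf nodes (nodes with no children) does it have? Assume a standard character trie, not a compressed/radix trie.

Leaves are exactly the stored words that no other stored word extends.
Those words: "dor", "migalfenka", "mikasoven", "mimiven", "mitabel", "pa", "rungalro", "ta"
Leaf count: 8

8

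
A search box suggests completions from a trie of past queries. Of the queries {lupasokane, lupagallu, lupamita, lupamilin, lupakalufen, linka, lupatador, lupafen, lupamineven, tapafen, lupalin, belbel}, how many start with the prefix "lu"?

9

Walk to "lu"; the words in its subtree are exactly those with that prefix.
Matches: "lupafen", "lupagallu", "lupakalufen", "lupalin", "lupamilin", "lupamineven", "lupamita", "lupasokane", "lupatador"
Count: 9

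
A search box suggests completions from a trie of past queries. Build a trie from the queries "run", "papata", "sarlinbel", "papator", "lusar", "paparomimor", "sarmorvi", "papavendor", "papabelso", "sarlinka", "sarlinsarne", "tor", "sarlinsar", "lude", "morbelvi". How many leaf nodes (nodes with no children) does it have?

14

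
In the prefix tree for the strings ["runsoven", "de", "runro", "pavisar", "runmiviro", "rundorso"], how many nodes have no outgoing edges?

6

Leaves are exactly the stored words that no other stored word extends.
Those words: "de", "pavisar", "rundorso", "runmiviro", "runro", "runsoven"
Leaf count: 6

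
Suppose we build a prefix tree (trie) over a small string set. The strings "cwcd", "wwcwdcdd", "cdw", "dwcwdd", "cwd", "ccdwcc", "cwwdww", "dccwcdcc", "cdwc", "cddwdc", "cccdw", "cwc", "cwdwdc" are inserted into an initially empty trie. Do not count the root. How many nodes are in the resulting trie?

48

Count nodes per top-level branch (shared prefixes stored once):
  'c'-branch (cccdw, ccdwcc, cddwdc, cdw, cdwc, cwc, cwcd, cwd, cwdwdc, cwwdww): 27 nodes
  'd'-branch (dccwcdcc, dwcwdd): 13 nodes
  'w'-branch (wwcwdcdd): 8 nodes
Sum: 48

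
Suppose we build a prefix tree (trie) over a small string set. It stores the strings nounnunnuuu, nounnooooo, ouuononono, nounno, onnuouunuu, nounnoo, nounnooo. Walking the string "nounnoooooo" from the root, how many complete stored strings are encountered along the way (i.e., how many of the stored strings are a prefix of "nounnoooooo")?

4

Walk "nounnoooooo" from the root; an end-of-word marker is hit whenever a stored word is a prefix of "nounnoooooo".
Prefixes of the query that are stored words: "nounno", "nounnoo", "nounnooo", "nounnooooo"
Count: 4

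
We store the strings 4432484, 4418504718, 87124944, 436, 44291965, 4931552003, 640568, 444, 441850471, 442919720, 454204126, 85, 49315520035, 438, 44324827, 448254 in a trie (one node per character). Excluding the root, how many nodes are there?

Trace insertions, counting only characters that open a new branch:
  "4432484" → 7 new (4, 4, 3, 2, 4, 8, 4)
  "4418504718" → prefix "44" already present; 8 new (1, 8, 5, 0, 4, 7, 1, 8)
  "87124944" → 8 new (8, 7, 1, 2, 4, 9, 4, 4)
  "436" → prefix "4" already present; 2 new (3, 6)
  "44291965" → prefix "44" already present; 6 new (2, 9, 1, 9, 6, 5)
  "4931552003" → prefix "4" already present; 9 new (9, 3, 1, 5, 5, 2, 0, 0, 3)
  "640568" → 6 new (6, 4, 0, 5, 6, 8)
  "444" → prefix "44" already present; 1 new (4)
  "441850471" → prefix "441850471" already present; 0 new (none)
  "442919720" → prefix "442919" already present; 3 new (7, 2, 0)
  "454204126" → prefix "4" already present; 8 new (5, 4, 2, 0, 4, 1, 2, 6)
  "85" → prefix "8" already present; 1 new (5)
  "49315520035" → prefix "4931552003" already present; 1 new (5)
  "438" → prefix "43" already present; 1 new (8)
  "44324827" → prefix "443248" already present; 2 new (2, 7)
  "448254" → prefix "44" already present; 4 new (8, 2, 5, 4)
Total nodes = 7 + 8 + 8 + 2 + 6 + 9 + 6 + 1 + 0 + 3 + 8 + 1 + 1 + 1 + 2 + 4 = 67

67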